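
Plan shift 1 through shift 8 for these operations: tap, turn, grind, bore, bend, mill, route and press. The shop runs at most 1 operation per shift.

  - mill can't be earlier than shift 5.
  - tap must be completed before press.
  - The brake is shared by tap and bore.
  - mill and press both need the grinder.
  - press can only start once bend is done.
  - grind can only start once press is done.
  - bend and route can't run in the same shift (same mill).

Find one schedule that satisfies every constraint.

press=shift 3; mill=shift 5; route=shift 8; bend=shift 2; turn=shift 6; tap=shift 1; grind=shift 4; bore=shift 7

Checking: bend(shift 2) before press(shift 3); tap(shift 1) before press(shift 3); press(shift 3) before grind(shift 4); tap(shift 1) != bore(shift 7); mill(shift 5) != press(shift 3); bend(shift 2) != route(shift 8); mill=shift 5 in [shift 5,shift 8]; max 1 per shift (cap 1).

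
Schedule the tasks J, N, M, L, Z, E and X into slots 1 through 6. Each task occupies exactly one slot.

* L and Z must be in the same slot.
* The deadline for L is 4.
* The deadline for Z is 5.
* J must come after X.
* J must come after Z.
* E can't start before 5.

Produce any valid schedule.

L in 1, M in 1, E in 5, N in 1, J in 2, Z in 1, X in 1

Checking: X(1) before J(2); Z(1) before J(2); L = Z = 1; L=1 in [1,4]; E=5 in [5,6]; Z=1 in [1,5].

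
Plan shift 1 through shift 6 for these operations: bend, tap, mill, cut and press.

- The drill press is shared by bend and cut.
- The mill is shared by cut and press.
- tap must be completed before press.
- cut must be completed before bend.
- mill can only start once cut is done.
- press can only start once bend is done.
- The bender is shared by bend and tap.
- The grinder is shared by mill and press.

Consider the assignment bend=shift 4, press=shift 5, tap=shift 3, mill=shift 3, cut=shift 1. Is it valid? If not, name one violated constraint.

Valid

The mill is shared by cut and press — holds.
press can only start once bend is done — holds.
The drill press is shared by bend and cut — holds.
cut must be completed before bend — holds.
The grinder is shared by mill and press — holds.
mill can only start once cut is done — holds.
tap must be completed before press — holds.
The bender is shared by bend and tap — holds.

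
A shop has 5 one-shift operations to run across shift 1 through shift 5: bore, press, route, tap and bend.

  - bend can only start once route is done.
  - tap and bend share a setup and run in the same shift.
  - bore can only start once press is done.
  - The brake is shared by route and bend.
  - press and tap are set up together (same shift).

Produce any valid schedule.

route -> shift 1, bend -> shift 2, bore -> shift 3, tap -> shift 2, press -> shift 2

Checking: route(shift 1) before bend(shift 2); press(shift 2) before bore(shift 3); route(shift 1) != bend(shift 2); press = tap = shift 2; tap = bend = shift 2.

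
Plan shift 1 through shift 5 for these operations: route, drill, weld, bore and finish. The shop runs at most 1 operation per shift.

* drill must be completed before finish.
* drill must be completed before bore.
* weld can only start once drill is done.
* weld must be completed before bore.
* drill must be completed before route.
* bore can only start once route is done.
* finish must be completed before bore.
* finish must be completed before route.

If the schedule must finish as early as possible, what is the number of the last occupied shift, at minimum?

The precedence chain requires at least 4 distinct shifts.
With at most 1 per shift and 5 operations, at least 5 shifts are needed.
5 works (last occupied shift: shift 5): for example drill=shift 1, bore=shift 5, weld=shift 4, route=shift 3, finish=shift 2.

shift 5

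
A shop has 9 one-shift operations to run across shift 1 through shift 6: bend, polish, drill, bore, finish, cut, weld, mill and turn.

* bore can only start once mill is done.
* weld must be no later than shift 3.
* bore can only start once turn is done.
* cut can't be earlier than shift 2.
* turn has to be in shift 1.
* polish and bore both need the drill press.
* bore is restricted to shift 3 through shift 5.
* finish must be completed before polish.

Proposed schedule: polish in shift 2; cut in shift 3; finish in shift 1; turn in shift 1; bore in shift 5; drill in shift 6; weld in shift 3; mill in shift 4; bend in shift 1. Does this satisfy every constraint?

Yes

bore is restricted to shift 3 through shift 5 — holds.
weld must be no later than shift 3 — holds.
cut can't be earlier than shift 2 — holds.
turn has to be in shift 1 — holds.
bore can only start once turn is done — holds.
finish must be completed before polish — holds.
bore can only start once mill is done — holds.
polish and bore both need the drill press — holds.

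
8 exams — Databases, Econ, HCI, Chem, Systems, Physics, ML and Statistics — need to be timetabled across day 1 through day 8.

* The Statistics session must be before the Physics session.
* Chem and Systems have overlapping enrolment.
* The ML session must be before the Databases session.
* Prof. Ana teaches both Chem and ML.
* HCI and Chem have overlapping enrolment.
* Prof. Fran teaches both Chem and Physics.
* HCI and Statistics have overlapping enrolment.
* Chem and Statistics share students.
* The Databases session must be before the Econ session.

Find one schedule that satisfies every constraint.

Econ=day 3, Statistics=day 1, HCI=day 2, Physics=day 2, Systems=day 1, Databases=day 2, ML=day 1, Chem=day 3

Checking: Statistics(day 1) before Physics(day 2); ML(day 1) before Databases(day 2); Databases(day 2) before Econ(day 3); Chem(day 3) != Systems(day 1); HCI(day 2) != Chem(day 3); Chem(day 3) != Physics(day 2); Chem(day 3) != Statistics(day 1); HCI(day 2) != Statistics(day 1); Chem(day 3) != ML(day 1).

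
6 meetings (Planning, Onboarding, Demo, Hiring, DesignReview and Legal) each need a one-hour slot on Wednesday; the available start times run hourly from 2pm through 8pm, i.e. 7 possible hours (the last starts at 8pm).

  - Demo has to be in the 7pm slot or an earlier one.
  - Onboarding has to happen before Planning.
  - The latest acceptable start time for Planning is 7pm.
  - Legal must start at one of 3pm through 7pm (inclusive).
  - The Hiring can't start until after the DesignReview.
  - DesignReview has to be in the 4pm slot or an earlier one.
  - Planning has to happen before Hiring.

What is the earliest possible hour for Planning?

Precedence pushes Planning to at least 3pm; Planning's own window allows nothing later than 7pm.
Planning at 3pm is achievable: Hiring=4pm, Planning=3pm, Onboarding=2pm, Demo=2pm, DesignReview=2pm, Legal=3pm.

3pm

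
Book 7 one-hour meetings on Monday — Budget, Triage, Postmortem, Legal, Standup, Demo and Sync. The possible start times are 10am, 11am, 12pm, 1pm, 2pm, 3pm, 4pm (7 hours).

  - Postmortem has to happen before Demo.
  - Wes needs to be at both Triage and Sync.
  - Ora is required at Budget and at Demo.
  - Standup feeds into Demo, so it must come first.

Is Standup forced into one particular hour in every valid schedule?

Standup can be 10am (e.g. Budget in 10am; Standup in 10am; Demo in 11am; Triage in 10am; Sync in 11am; Legal in 10am; Postmortem in 10am) or 11am (e.g. Triage=10am; Sync=11am; Budget=10am; Standup=11am; Legal=10am; Postmortem=10am; Demo=12pm).

No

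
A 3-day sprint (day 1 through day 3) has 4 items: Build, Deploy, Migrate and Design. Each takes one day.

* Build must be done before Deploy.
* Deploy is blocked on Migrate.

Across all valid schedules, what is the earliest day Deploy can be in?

day 2

Precedence pushes Deploy to at least day 2.
Deploy at day 2 is achievable: Build=day 1; Migrate=day 1; Design=day 1; Deploy=day 2.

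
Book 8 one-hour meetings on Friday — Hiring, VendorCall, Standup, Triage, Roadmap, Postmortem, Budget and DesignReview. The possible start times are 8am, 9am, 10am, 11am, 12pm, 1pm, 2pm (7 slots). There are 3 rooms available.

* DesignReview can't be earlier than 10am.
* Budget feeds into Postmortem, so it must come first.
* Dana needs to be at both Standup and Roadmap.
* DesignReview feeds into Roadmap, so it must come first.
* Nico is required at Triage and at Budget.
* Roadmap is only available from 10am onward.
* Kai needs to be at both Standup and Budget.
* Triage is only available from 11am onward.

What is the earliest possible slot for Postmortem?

9am

Precedence pushes Postmortem to at least 9am.
Postmortem at 9am is achievable: Budget=8am, Hiring=8am, DesignReview=10am, Standup=9am, VendorCall=8am, Triage=11am, Postmortem=9am, Roadmap=11am.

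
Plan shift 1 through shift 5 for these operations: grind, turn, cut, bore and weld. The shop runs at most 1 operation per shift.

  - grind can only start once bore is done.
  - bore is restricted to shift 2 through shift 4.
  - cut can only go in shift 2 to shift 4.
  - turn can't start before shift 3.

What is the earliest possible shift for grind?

shift 3

Precedence pushes grind to at least shift 3.
grind at shift 3 is achievable: cut -> shift 4; bore -> shift 2; weld -> shift 1; grind -> shift 3; turn -> shift 5.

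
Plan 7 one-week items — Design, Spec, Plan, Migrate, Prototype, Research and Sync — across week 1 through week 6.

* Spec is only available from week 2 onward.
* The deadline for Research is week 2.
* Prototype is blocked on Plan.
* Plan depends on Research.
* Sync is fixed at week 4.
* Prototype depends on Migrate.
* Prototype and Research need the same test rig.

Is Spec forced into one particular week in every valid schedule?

Spec can be week 2 (e.g. Research=week 1, Spec=week 2, Sync=week 4, Design=week 1, Plan=week 2, Migrate=week 1, Prototype=week 3) or week 3 (e.g. Design -> week 1; Migrate -> week 1; Research -> week 1; Plan -> week 2; Sync -> week 4; Prototype -> week 3; Spec -> week 3).

No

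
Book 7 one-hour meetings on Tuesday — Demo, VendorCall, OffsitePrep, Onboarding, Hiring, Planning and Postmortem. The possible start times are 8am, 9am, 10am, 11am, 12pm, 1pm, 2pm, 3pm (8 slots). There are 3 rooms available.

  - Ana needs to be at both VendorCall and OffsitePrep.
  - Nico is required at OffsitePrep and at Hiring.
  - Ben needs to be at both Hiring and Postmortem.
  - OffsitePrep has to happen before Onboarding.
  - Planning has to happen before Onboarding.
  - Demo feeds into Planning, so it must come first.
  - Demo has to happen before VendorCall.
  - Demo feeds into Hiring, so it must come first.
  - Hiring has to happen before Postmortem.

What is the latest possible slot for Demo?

Downstream work caps Demo at 1pm.
Demo at 1pm is achievable: OffsitePrep=8am, Postmortem=3pm, Onboarding=3pm, Demo=1pm, Planning=2pm, Hiring=2pm, VendorCall=2pm.

1pm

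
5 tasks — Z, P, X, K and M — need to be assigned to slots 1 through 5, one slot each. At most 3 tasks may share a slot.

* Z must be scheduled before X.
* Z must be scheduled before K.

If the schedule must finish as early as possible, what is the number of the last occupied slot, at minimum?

The precedence chain requires at least 2 distinct slots.
With at most 3 per slot and 5 tasks, at least 2 slots are needed.
2 works (last occupied slot: 2): for example K in 2; M in 1; X in 2; Z in 1; P in 1.

slot 2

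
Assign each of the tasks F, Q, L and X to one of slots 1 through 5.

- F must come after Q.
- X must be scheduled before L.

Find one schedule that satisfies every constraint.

X -> 1; F -> 2; Q -> 1; L -> 2

Checking: Q(1) before F(2); X(1) before L(2).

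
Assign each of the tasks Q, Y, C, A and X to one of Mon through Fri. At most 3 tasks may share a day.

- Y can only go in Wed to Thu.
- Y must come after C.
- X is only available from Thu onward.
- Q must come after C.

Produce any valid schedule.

Q in Tue, Y in Wed, C in Mon, A in Mon, X in Thu

Checking: C(Mon) before Q(Tue); C(Mon) before Y(Wed); Y=Wed in [Wed,Thu]; X=Thu in [Thu,Fri]; max 2 per day (cap 3).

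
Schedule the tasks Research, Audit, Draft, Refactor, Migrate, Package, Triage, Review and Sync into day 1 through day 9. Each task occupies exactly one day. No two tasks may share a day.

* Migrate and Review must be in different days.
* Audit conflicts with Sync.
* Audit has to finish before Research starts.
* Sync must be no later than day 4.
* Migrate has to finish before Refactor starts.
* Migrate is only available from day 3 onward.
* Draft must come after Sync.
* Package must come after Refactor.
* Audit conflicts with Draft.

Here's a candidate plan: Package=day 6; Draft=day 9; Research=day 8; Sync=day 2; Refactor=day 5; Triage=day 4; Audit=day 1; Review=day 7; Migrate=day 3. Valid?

Yes, all constraints hold

Migrate is only available from day 3 onward — holds.
Draft must come after Sync — holds.
No two tasks may share a day — holds.
Sync must be no later than day 4 — holds.
Audit conflicts with Sync — holds.
Audit has to finish before Research starts — holds.
Audit conflicts with Draft — holds.
Migrate and Review must be in different days — holds.
Package must come after Refactor — holds.
Migrate has to finish before Refactor starts — holds.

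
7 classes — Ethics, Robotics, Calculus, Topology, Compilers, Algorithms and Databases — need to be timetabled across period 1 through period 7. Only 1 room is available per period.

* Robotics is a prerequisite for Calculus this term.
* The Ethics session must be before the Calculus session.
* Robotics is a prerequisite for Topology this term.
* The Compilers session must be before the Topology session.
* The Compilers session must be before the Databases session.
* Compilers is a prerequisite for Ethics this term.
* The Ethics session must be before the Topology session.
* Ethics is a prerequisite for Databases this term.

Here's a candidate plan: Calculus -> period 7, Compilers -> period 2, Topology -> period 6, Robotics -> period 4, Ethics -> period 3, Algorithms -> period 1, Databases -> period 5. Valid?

Yes

The Ethics session must be before the Topology session — holds.
Robotics is a prerequisite for Topology this term — holds.
The Compilers session must be before the Databases session — holds.
Compilers is a prerequisite for Ethics this term — holds.
The Compilers session must be before the Topology session — holds.
Robotics is a prerequisite for Calculus this term — holds.
Ethics is a prerequisite for Databases this term — holds.
Only 1 room is available per period — holds.
The Ethics session must be before the Calculus session — holds.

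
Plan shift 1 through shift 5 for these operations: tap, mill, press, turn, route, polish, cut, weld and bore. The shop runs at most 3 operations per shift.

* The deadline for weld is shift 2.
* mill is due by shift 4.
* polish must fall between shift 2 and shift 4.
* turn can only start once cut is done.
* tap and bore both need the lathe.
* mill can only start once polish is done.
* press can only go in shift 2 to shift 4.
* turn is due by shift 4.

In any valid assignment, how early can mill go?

shift 3

Precedence pushes mill to at least shift 3; mill's own window allows nothing later than shift 4.
mill at shift 3 is achievable: weld in shift 1; cut in shift 1; route in shift 3; tap in shift 1; press in shift 2; polish in shift 2; mill in shift 3; turn in shift 2; bore in shift 3.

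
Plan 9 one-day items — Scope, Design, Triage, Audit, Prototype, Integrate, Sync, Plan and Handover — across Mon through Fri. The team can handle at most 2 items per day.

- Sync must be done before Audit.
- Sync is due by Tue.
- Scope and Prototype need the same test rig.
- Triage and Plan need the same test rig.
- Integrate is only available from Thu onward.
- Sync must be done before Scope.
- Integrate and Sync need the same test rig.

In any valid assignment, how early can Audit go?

Precedence pushes Audit to at least Tue.
Audit at Tue is achievable: Scope -> Tue, Handover -> Fri, Audit -> Tue, Integrate -> Thu, Sync -> Mon, Triage -> Wed, Prototype -> Wed, Design -> Mon, Plan -> Thu.

Tue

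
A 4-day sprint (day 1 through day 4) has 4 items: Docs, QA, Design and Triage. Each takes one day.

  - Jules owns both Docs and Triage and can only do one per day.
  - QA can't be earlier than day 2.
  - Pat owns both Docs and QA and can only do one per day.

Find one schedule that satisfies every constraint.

Docs=day 1, Design=day 1, Triage=day 2, QA=day 2

Checking: Docs(day 1) != QA(day 2); Docs(day 1) != Triage(day 2); QA=day 2 in [day 2,day 4].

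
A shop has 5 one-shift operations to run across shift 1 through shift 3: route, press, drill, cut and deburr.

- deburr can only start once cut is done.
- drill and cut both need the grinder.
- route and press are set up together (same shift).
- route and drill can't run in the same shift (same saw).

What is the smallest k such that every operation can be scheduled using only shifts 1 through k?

2

The precedence chain requires at least 2 distinct shifts.
2 works (last occupied shift: shift 2): for example deburr=shift 2; press=shift 1; route=shift 1; drill=shift 2; cut=shift 1.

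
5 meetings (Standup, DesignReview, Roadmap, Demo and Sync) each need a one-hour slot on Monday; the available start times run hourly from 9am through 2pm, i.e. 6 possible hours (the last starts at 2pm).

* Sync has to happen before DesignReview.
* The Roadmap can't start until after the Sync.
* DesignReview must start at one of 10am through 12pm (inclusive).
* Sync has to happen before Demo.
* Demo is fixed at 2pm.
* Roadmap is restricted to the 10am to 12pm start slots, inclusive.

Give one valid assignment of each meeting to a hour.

Demo in 2pm; Sync in 9am; Roadmap in 10am; DesignReview in 10am; Standup in 9am

Checking: Sync(9am) before Roadmap(10am); Sync(9am) before Demo(2pm); Sync(9am) before DesignReview(10am); DesignReview=10am in [10am,12pm]; Demo=2pm in [2pm,2pm]; Roadmap=10am in [10am,12pm].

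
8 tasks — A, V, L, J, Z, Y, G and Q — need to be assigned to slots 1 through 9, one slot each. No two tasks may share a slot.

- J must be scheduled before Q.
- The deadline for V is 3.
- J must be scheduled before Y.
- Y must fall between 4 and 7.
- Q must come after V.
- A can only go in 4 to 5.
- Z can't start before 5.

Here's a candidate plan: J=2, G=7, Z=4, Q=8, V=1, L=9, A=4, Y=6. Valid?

Invalid. Z can't start before 5.

No two tasks may share a slot — violated.
Z can't start before 5 — violated.
Q must come after V — holds.
The deadline for V is 3 — holds.
J must be scheduled before Q — holds.
A can only go in 4 to 5 — holds.
J must be scheduled before Y — holds.
Y must fall between 4 and 7 — holds.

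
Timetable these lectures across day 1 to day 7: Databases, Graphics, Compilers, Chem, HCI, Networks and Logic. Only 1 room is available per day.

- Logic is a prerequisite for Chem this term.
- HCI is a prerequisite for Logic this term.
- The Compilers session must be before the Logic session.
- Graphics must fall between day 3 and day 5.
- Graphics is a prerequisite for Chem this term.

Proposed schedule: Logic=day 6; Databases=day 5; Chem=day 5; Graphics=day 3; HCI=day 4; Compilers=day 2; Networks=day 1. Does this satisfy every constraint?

Invalid. Only 1 room is available per day.

Graphics must fall between day 3 and day 5 — holds.
Graphics is a prerequisite for Chem this term — holds.
Only 1 room is available per day — violated.
The Compilers session must be before the Logic session — holds.
Logic is a prerequisite for Chem this term — violated.
HCI is a prerequisite for Logic this term — holds.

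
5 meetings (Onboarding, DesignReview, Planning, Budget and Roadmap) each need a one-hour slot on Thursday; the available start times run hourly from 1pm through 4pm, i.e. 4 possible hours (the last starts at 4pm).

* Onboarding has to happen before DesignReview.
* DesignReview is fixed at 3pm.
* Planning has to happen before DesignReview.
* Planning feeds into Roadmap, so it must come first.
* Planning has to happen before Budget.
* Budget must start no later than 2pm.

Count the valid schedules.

6

Splitting on Onboarding: it can be 1pm (3), 2pm (3). Listing each branch's schedules as (DesignReview, Planning, Budget, Roadmap):
Onboarding=1pm: (3pm,1pm,2pm,2pm) (3pm,1pm,2pm,3pm) (3pm,1pm,2pm,4pm) — 3.
Onboarding=2pm: (3pm,1pm,2pm,2pm) (3pm,1pm,2pm,3pm) (3pm,1pm,2pm,4pm) — 3.
Summing: 3 + 3 = 6.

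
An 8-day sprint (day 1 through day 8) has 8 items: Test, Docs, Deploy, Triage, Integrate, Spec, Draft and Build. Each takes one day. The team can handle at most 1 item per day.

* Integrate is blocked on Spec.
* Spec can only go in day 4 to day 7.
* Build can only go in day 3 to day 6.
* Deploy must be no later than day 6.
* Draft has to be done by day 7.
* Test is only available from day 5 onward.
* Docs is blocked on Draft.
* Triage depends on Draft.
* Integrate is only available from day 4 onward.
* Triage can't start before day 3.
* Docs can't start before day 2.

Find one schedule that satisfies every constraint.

Build in day 3, Deploy in day 1, Spec in day 4, Triage in day 7, Docs in day 8, Integrate in day 6, Test in day 5, Draft in day 2

Checking: Draft(day 2) before Triage(day 7); Spec(day 4) before Integrate(day 6); Draft(day 2) before Docs(day 8); Docs=day 8 in [day 2,day 8]; Draft=day 2 in [day 1,day 7]; Test=day 5 in [day 5,day 8]; Triage=day 7 in [day 3,day 8]; Deploy=day 1 in [day 1,day 6]; Build=day 3 in [day 3,day 6]; Spec=day 4 in [day 4,day 7]; Integrate=day 6 in [day 4,day 8]; max 1 per day (cap 1).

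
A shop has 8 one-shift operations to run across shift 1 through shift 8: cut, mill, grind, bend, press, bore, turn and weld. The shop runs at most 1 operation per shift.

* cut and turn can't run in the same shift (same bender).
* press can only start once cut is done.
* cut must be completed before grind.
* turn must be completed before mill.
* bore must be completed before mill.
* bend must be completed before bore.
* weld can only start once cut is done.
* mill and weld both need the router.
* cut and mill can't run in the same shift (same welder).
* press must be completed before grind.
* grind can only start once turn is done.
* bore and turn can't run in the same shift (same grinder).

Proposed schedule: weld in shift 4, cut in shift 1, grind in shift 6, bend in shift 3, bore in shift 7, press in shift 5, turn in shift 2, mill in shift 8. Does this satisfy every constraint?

turn must be completed before mill — holds.
cut and turn can't run in the same shift (same bender) — holds.
bore must be completed before mill — holds.
bend must be completed before bore — holds.
The shop runs at most 1 operation per shift — holds.
weld can only start once cut is done — holds.
cut and mill can't run in the same shift (same welder) — holds.
mill and weld both need the router — holds.
cut must be completed before grind — holds.
press can only start once cut is done — holds.
press must be completed before grind — holds.
grind can only start once turn is done — holds.
bore and turn can't run in the same shift (same grinder) — holds.

Valid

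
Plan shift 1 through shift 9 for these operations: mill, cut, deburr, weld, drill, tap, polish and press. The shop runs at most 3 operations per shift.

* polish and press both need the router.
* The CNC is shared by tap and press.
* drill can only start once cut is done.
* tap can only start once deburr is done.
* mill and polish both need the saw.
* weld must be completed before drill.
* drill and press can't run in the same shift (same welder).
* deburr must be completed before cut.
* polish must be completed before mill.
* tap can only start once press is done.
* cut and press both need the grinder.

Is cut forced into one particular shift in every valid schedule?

No

cut can be shift 2 (e.g. weld -> shift 1; press -> shift 1; cut -> shift 2; drill -> shift 3; mill -> shift 3; polish -> shift 2; tap -> shift 2; deburr -> shift 1) or shift 3 (e.g. cut -> shift 3; polish -> shift 2; deburr -> shift 1; press -> shift 1; weld -> shift 1; tap -> shift 2; drill -> shift 4; mill -> shift 3).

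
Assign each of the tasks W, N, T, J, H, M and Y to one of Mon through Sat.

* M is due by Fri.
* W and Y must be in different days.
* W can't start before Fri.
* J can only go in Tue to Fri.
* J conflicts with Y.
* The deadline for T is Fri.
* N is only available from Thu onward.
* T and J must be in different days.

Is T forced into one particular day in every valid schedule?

No

T can be Mon (e.g. N -> Thu, M -> Mon, W -> Fri, Y -> Mon, T -> Mon, H -> Mon, J -> Tue) or Tue (e.g. H=Mon; W=Fri; N=Thu; M=Mon; J=Wed; Y=Mon; T=Tue).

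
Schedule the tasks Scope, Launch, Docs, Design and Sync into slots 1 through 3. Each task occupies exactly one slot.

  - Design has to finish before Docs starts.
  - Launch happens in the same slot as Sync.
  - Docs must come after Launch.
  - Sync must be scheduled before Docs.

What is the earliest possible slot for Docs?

Precedence pushes Docs to at least 2.
Docs at 2 is achievable: Docs -> 2; Design -> 1; Launch -> 1; Sync -> 1; Scope -> 1.

2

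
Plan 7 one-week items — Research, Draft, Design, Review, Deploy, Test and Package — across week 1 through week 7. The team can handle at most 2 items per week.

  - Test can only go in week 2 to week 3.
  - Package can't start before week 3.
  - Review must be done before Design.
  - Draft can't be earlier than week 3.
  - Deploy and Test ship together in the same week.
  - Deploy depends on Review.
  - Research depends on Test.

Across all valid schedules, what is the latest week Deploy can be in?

week 3

Precedence pushes Deploy to at least week 2; Deploy must be in the same week as Test, which can't be after week 3, so Deploy is at most week 3.
Deploy at week 3 is achievable: Deploy=week 3, Design=week 2, Review=week 1, Package=week 4, Draft=week 4, Test=week 3, Research=week 5.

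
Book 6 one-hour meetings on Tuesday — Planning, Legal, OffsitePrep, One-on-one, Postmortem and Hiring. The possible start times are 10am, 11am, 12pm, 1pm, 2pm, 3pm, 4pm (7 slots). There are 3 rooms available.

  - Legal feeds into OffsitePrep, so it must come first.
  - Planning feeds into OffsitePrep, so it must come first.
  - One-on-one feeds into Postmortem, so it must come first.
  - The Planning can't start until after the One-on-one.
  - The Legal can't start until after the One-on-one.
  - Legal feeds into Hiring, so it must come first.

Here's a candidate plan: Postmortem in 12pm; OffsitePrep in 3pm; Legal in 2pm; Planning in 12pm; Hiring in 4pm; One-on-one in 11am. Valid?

Yes

Planning feeds into OffsitePrep, so it must come first — holds.
The Planning can't start until after the One-on-one — holds.
Legal feeds into OffsitePrep, so it must come first — holds.
The Legal can't start until after the One-on-one — holds.
One-on-one feeds into Postmortem, so it must come first — holds.
There are 3 rooms available — holds.
Legal feeds into Hiring, so it must come first — holds.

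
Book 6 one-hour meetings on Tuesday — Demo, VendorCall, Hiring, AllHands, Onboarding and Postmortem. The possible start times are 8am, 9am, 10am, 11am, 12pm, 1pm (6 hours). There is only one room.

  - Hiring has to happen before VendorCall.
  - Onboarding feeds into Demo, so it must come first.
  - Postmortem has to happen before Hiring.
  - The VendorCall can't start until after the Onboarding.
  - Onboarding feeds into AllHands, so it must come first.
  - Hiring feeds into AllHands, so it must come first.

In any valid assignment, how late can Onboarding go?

10am

Downstream work caps Onboarding at 12pm.
Onboarding at 10am is achievable: Hiring=9am, Onboarding=10am, Demo=1pm, AllHands=12pm, Postmortem=8am, VendorCall=11am.
Nothing later works — the capacity limit rule out every hour after 10am.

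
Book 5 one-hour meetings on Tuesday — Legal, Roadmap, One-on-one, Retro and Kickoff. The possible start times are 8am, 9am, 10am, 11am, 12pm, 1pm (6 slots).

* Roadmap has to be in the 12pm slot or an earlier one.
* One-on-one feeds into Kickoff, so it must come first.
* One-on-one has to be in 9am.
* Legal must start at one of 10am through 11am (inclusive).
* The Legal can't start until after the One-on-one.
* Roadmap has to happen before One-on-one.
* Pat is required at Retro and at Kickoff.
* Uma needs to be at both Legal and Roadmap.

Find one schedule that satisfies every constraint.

Legal -> 10am, Roadmap -> 8am, One-on-one -> 9am, Retro -> 8am, Kickoff -> 10am

Checking: One-on-one(9am) before Kickoff(10am); One-on-one(9am) before Legal(10am); Roadmap(8am) before One-on-one(9am); Legal(10am) != Roadmap(8am); Retro(8am) != Kickoff(10am); One-on-one=9am in [9am,9am]; Legal=10am in [10am,11am]; Roadmap=8am in [8am,12pm].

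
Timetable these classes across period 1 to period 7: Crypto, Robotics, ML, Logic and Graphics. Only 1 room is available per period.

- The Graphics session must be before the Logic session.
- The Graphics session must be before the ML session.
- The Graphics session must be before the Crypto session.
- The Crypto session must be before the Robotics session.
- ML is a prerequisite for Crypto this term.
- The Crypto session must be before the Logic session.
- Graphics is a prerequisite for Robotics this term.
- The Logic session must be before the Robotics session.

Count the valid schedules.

Splitting on Crypto: it can be period 3 (6), period 4 (9), period 5 (6). Listing each branch's schedules as (Robotics, ML, Logic, Graphics) by period number:
Crypto=period 3: (5,2,4,1) (6,2,4,1) (6,2,5,1) (7,2,4,1) (7,2,5,1) (7,2,6,1) — 6.
Crypto=period 4: (6,2,5,1) (6,3,5,1) (6,3,5,2) (7,2,5,1) (7,2,6,1) (7,3,5,1) (7,3,5,2) (7,3,6,1) (7,3,6,2) — 9.
Crypto=period 5: (7,2,6,1) (7,3,6,1) (7,3,6,2) (7,4,6,1) (7,4,6,2) (7,4,6,3) — 6.
Summing: 6 + 9 + 6 = 21.

21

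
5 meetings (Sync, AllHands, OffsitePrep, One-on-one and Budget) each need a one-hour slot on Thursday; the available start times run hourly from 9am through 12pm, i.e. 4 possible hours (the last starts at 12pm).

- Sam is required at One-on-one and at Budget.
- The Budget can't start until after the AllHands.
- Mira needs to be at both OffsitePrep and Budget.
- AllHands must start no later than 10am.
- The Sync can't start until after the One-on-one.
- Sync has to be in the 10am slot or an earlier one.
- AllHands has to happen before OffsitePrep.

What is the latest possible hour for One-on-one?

9am

Downstream work caps One-on-one at 9am.
One-on-one at 9am is achievable: Budget -> 11am; OffsitePrep -> 10am; One-on-one -> 9am; AllHands -> 9am; Sync -> 10am.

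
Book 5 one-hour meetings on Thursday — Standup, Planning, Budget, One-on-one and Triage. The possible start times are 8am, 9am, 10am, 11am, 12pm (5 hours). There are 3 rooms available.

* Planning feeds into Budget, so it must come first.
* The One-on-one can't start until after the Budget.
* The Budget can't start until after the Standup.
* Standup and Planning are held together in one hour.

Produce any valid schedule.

Budget -> 9am, Planning -> 8am, Triage -> 8am, Standup -> 8am, One-on-one -> 10am

Checking: Planning(8am) before Budget(9am); Budget(9am) before One-on-one(10am); Standup(8am) before Budget(9am); Standup = Planning = 8am; max 3 per hour (cap 3).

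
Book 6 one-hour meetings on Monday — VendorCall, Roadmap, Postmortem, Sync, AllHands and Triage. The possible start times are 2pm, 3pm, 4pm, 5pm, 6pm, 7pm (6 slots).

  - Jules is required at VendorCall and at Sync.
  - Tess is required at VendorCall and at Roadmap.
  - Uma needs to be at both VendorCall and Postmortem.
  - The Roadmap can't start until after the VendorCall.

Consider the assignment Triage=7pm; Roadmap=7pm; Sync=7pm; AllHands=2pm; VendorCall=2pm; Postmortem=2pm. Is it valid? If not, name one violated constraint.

No — it violates: Uma needs to be at both VendorCall and Postmortem

Tess is required at VendorCall and at Roadmap — holds.
Uma needs to be at both VendorCall and Postmortem — violated.
The Roadmap can't start until after the VendorCall — holds.
Jules is required at VendorCall and at Sync — holds.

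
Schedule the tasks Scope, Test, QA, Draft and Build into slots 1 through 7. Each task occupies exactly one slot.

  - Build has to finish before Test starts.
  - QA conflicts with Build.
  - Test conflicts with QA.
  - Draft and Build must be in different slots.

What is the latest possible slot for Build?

6

Downstream work caps Build at 6.
Build at 6 is achievable: Scope in 1; Build in 6; Test in 7; Draft in 1; QA in 1.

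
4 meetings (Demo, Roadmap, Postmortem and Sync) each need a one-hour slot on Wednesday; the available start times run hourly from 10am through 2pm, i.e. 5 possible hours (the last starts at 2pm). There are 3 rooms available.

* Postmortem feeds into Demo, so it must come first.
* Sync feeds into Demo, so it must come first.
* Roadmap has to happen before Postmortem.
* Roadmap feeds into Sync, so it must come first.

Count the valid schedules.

20

Splitting on Demo: it can be 12pm (1), 1pm (5), 2pm (14). Listing each branch's schedules as (Roadmap, Postmortem, Sync):
Demo=12pm: (10am,11am,11am) — 1.
Demo=1pm: (10am,11am,11am) (10am,11am,12pm) (10am,12pm,11am) (10am,12pm,12pm) (11am,12pm,12pm) — 5.
Demo=2pm: (10am,11am,11am) (10am,11am,12pm) (10am,11am,1pm) (10am,12pm,11am) (10am,12pm,12pm) (10am,12pm,1pm) (10am,1pm,11am) (10am,1pm,12pm) (10am,1pm,1pm) (11am,12pm,12pm) (11am,12pm,1pm) (11am,1pm,12pm) (11am,1pm,1pm) (12pm,1pm,1pm) — 14.
Summing: 1 + 5 + 14 = 20.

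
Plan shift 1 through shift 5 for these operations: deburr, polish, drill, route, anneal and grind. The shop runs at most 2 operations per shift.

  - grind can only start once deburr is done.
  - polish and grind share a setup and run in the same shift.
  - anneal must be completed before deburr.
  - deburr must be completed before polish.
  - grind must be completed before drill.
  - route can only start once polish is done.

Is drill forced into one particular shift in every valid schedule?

No

drill can be shift 4 (e.g. polish -> shift 3, route -> shift 4, anneal -> shift 1, deburr -> shift 2, drill -> shift 4, grind -> shift 3) or shift 5 (e.g. drill -> shift 5; anneal -> shift 1; grind -> shift 3; deburr -> shift 2; route -> shift 4; polish -> shift 3).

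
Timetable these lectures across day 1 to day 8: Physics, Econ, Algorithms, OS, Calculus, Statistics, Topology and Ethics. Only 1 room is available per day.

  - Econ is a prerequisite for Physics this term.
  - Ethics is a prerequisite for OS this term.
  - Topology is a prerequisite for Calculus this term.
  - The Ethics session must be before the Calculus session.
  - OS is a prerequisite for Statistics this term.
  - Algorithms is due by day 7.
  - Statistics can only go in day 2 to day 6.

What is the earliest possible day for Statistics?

Statistics is available from day 2; precedence pushes Statistics to at least day 3; Statistics's own window allows nothing later than day 6.
Statistics at day 3 is achievable: OS -> day 2; Statistics -> day 3; Topology -> day 5; Econ -> day 7; Calculus -> day 6; Algorithms -> day 4; Physics -> day 8; Ethics -> day 1.

day 3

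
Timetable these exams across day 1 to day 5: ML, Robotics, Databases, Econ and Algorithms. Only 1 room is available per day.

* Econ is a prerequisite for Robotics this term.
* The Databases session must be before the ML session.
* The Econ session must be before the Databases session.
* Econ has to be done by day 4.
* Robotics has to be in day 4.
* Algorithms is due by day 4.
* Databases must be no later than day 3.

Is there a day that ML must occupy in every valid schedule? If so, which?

day 5

Precedence pushes ML to at least day 3.
So ML is pinned to day 5.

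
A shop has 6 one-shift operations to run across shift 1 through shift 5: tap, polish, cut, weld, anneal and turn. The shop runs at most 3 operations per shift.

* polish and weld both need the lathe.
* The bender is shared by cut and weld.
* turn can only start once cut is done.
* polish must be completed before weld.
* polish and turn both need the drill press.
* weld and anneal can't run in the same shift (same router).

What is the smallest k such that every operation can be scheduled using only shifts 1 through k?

The precedence chain requires at least 2 distinct shifts.
With at most 3 per shift and 6 operations, at least 2 shifts are needed.
2 works (last occupied shift: shift 2): for example polish=shift 1; turn=shift 2; weld=shift 2; anneal=shift 1; tap=shift 2; cut=shift 1.

2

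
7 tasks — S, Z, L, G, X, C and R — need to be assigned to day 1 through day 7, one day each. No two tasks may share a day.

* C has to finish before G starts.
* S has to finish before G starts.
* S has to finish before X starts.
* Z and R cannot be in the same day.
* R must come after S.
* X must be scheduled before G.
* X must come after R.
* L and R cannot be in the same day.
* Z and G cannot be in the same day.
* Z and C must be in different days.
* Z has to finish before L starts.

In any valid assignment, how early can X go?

day 3

Precedence pushes X to at least day 3; downstream work caps X at day 6.
X at day 3 is achievable: S -> day 1, G -> day 5, R -> day 2, L -> day 7, X -> day 3, C -> day 4, Z -> day 6.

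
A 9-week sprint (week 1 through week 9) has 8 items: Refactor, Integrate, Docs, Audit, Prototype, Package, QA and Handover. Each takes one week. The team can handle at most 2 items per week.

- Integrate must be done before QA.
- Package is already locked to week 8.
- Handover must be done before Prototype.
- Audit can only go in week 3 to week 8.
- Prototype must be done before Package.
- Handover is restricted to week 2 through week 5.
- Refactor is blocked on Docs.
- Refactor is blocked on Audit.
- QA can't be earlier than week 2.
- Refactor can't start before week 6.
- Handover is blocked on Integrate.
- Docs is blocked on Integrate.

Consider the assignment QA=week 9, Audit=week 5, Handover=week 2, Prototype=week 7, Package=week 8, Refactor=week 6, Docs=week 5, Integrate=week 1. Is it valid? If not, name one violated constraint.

Refactor can't start before week 6 — holds.
Refactor is blocked on Audit — holds.
The team can handle at most 2 items per week — holds.
Prototype must be done before Package — holds.
Audit can only go in week 3 to week 8 — holds.
Docs is blocked on Integrate — holds.
Handover is blocked on Integrate — holds.
Refactor is blocked on Docs — holds.
Package is already locked to week 8 — holds.
QA can't be earlier than week 2 — holds.
Handover is restricted to week 2 through week 5 — holds.
Integrate must be done before QA — holds.
Handover must be done before Prototype — holds.

Yes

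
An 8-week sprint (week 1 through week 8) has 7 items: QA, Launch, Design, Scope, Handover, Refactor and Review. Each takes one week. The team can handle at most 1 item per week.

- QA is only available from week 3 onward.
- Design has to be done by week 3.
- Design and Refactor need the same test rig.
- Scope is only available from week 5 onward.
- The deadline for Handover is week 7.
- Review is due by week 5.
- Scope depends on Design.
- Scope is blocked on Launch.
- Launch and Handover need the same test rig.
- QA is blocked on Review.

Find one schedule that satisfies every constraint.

Handover -> week 6, QA -> week 3, Scope -> week 5, Review -> week 2, Refactor -> week 7, Design -> week 1, Launch -> week 4

Checking: Design(week 1) before Scope(week 5); Review(week 2) before QA(week 3); Launch(week 4) before Scope(week 5); Design(week 1) != Refactor(week 7); Launch(week 4) != Handover(week 6); QA=week 3 in [week 3,week 8]; Review=week 2 in [week 1,week 5]; Design=week 1 in [week 1,week 3]; Handover=week 6 in [week 1,week 7]; Scope=week 5 in [week 5,week 8]; max 1 per week (cap 1).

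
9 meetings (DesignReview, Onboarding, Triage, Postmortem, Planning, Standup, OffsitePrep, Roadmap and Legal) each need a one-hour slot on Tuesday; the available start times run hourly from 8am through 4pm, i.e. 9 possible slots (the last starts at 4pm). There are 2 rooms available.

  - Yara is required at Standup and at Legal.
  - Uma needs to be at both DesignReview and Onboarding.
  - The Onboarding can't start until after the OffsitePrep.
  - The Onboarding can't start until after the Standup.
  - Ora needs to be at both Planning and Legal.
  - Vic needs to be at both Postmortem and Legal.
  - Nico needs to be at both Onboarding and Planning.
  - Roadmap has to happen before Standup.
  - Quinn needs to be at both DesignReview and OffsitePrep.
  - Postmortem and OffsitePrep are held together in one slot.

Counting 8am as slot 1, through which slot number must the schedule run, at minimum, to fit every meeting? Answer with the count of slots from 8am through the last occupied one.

5 slots

The precedence chain requires at least 3 distinct slots.
With at most 2 per slot and 9 meetings, at least 5 slots are needed.
5 works (last occupied slot: 12pm): for example Legal -> 11am; Standup -> 9am; Triage -> 9am; Postmortem -> 10am; DesignReview -> 8am; Roadmap -> 8am; Onboarding -> 11am; Planning -> 12pm; OffsitePrep -> 10am.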